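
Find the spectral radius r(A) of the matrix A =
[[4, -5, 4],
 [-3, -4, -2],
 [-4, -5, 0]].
r(A) ≈ 6.2074

The eigenvalues of A are the roots of its characteristic polynomial. With M = A (coefficients from the trace, the sum of principal 2x2 minors, and det A):
  p(λ) = det(λ I - M) = λ^3 - 25λ + 84.
No integer candidate from the rational root theorem (±divisors of 84) is a root, so the roots are irrational. The cubic discriminant is Δ = -128012 < 0, so there is one real root and a complex-conjugate pair. p(-7) = -84 and p(-6) = 18 have opposite signs, so a root lies in (-7, -6); Newton's method refines it to λ ≈ -6.2074. Dividing out (λ - (-6.2074)) leaves approximately λ^2 - 6.2074λ + 13.5322. For λ^2 - 6.2074λ + 13.5322 the discriminant is -15.5965. It is negative, so the remaining roots are the complex-conjugate pair λ ≈ 3.1037 ± 1.9746i. Their product equals the constant term, so |λ|^2 ≈ 13.5322 and |λ| ≈ 3.6786.
Thus the eigenvalues (to 4 decimals) are -6.2074 (modulus 6.2074); 3.1037 ± 1.9746i (modulus 3.6786). The spectral radius is the largest modulus: r(A) ≈ 6.2074. (Cross-check: r(A) ≤ ||A||_2 ≈ 8.4311; equality holds whenever A is normal, though it can also hold for some non-normal A.)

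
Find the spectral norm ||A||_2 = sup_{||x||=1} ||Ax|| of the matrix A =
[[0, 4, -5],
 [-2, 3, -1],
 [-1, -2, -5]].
||A||_2 ≈ 7.6316 (= sqrt(largest eigenvalue of A^T A))

||A||_2 = sigma_max(A) = sqrt(lambda_max(A^T A)). Form the symmetric matrix M = A^T A =
[[5, -4, 7],
 [-4, 29, -13],
 [7, -13, 51]].
Its characteristic polynomial (trace, sum of principal 2x2 minors, determinant of M give the coefficients) is
  p(λ) = det(λ I - M) = λ^3 - 85λ^2 + 1645λ - 5041.
No integer candidate from the rational root theorem (±divisors of 5041) is a root, so the roots are irrational. The cubic discriminant is Δ = 1363495088 > 0, so there are three distinct real roots. p(3) = -844 and p(4) = 243 have opposite signs, so a root lies in (3, 4); Newton's method refines it to λ ≈ 3.7641. p(22) = 657 and p(23) = -4 have opposite signs, so a root lies in (22, 23); Newton's method refines it to λ ≈ 22.9941. p(58) = -459 and p(59) = 1508 have opposite signs, so a root lies in (58, 59); Newton's method refines it to λ ≈ 58.2418. Check (Vieta): the three roots sum to 85, matching tr M = 85.
So the eigenvalues of A^T A are ≈ 3.7641, 22.9941, 58.2418 (all ≥ 0, as they must be for A^T A). The largest is λ_max ≈ 58.2418, hence ||A||_2 = sqrt(λ_max) ≈ 7.6316.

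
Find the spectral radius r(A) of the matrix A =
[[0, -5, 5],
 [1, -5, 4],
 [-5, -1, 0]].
r(A) = sqrt(30) ≈ 5.4772

The eigenvalues of A are the roots of its characteristic polynomial. With M = A (coefficients from the trace, the sum of principal 2x2 minors, and det A):
  p(λ) = det(λ I - M) = λ^3 + 5λ^2 + 34λ + 30.
By the rational root theorem any rational root is an integer divisor of 30. Testing λ = -1: p(-1) = -1 + 5 - 34 + 30 = 0, so λ = -1 is a root. Dividing out (λ + 1) leaves p(λ) = (λ + 1)(λ^2 + 4λ + 30). For λ^2 + 4λ + 30 the discriminant is -104. It is negative, so the roots are the complex-conjugate pair λ = -2 ± (sqrt(104)/2) i ≈ -2 ± 5.099i. For a conjugate pair the product of the roots equals the constant term, so |λ|^2 = 30 and |λ| = sqrt(30) ≈ 5.4772.
Thus the eigenvalues (to 4 decimals) are -2 ± 5.099i (modulus 5.4772); -1 (modulus 1). The spectral radius is the largest modulus: r(A) = sqrt(30) ≈ 5.4772. (Cross-check: r(A) ≤ ||A||_2 ≈ 9.5596; equality holds whenever A is normal, though it can also hold for some non-normal A.)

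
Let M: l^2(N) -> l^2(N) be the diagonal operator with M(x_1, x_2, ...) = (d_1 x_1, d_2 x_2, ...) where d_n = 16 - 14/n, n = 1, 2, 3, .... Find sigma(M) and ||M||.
sigma(M) = {16 - 14/n : n ≥ 1} ∪ {16}; ||M|| = 16

A bounded diagonal operator on l^2 with diagonal entries d_n has spectrum equal to the closure of {d_n : n ≥ 1}: every d_n is an eigenvalue (with eigenvector e_n), so {d_n} ⊂ sigma(M); the spectrum is closed, so its closure is too; and for lambda not in the closure, (M - lambda I) has bounded inverse (the diagonal entries 1/(d_n - lambda) are bounded). For our sequence d_n = 16 - 14/n, n = 1, 2, 3, ...:
  - {d_n} = {16 - 14/n : n ≥ 1}; the only limit point is 16
  - closure = {16 - 14/n : n ≥ 1} ∪ {16}
For the norm: a diagonal operator has ||M|| = sup_n |d_n|. Here d_n = 16 - 14/n increases monotonically from d_1 = 2 toward 16, with all terms in [2, 16); so sup_n |d_n| = 16 (the supremum is the limit, not attained). So ||M|| = 16.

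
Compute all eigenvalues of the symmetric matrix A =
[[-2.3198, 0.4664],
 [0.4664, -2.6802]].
sigma(A) ≈ {-3, -2}

A is real symmetric, so its spectrum consists of real eigenvalues. Expanding the characteristic polynomial of the displayed matrix gives
  det(λ I - A) = p(λ) = λ^2 + (5)λ + (6).
Solving p(λ) = 0 yields eigenvalues ≈ -3, -2. (A is shown rounded to 4 decimals, so these recover the underlying integer eigenvalues to within that precision.)
Verification: the trace of A = -5 equals the sum of eigenvalues -5, and det(A) ≈ 6.0000 matches the eigenvalue product 6.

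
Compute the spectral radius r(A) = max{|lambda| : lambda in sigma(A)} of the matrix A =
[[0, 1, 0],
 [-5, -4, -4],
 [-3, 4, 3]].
r(A) ≈ 3.794

The eigenvalues of A are the roots of its characteristic polynomial. With M = A (coefficients from the trace, the sum of principal 2x2 minors, and det A):
  p(λ) = det(λ I - M) = λ^3 + λ^2 + 9λ - 27.
No integer candidate from the rational root theorem (±divisors of 27) is a root, so the roots are irrational. The cubic discriminant is Δ = -26784 < 0, so there is one real root and a complex-conjugate pair. p(1) = -16 and p(2) = 3 have opposite signs, so a root lies in (1, 2); Newton's method refines it to λ ≈ 1.8758. Dividing out (λ - (1.8758)) leaves approximately λ^2 + 2.8758λ + 14.3942. For λ^2 + 2.8758λ + 14.3942 the discriminant is -49.3069. It is negative, so the remaining roots are the complex-conjugate pair λ ≈ -1.4379 ± 3.5109i. Their product equals the constant term, so |λ|^2 ≈ 14.3942 and |λ| ≈ 3.794.
Thus the eigenvalues (to 4 decimals) are 1.8758 (modulus 1.8758); -1.4379 ± 3.5109i (modulus 3.794). The spectral radius is the largest modulus: r(A) ≈ 3.794. (Cross-check: r(A) ≤ ||A||_2 ≈ 7.9565; equality holds whenever A is normal, though it can also hold for some non-normal A.)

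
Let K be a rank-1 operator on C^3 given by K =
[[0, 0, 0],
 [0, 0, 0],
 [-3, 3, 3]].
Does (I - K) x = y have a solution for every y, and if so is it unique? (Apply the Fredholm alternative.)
(I - K) is invertible (det(I - K) = -2 ≠ 0), so for every y in C^3 the equation (I - K) x = y has a unique solution.

K has rank 1, so it is an outer product K = u v^T: every row of K is a multiple of one row vector. Reading off the entries, u = (0, 0, -3) and v = (1, -1, -1) (row i of K equals u_i·v^T). A rank-one matrix u v^T satisfies K u = u (v·u) and kills the (2)-dimensional subspace v^⊥, so its characteristic polynomial is lambda^2 (lambda - v·u) with v·u = tr K = 3. Hence the eigenvalues of I - K are 1 (multiplicity 2) and 1 - (3) = -2, so det(I - K) = -2. (Direct check: I - K =
[[1, 0, 0],
 [0, 1, 0],
 [3, -3, -2]]
has determinant -2.) The finite-dimensional Fredholm alternative says: either (I - K) is invertible, or ker(I - K) ≠ {0} and then range(I - K) = ker((I - K)^*)^⊥, with dim ker(I - K) = dim ker((I - K)^*). Since det(I - K) ≠ 0, 1 is not an eigenvalue of K and ker(I - K) = {0}, so we are in the first case: for every y there is a unique x = (I - K)^(-1) y. Explicitly, by the Sherman–Morrison formula, (I - u v^T)^(-1) = I + u v^T/(1 - v·u), i.e. (I - K)^(-1) = I + K/(-2).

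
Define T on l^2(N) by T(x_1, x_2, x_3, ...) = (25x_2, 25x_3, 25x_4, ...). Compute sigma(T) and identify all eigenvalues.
sigma(T) = closed disk {z in C : |z| ≤ 25}; sigma_p(T) = open disk {z in C : |z| < 25}

Note T = 25·V where V is the unit left shift (V x)_k = x_{k+1}; so sigma(T) = 25·sigma(V) and ||T|| = 25||V||. ||T x||^2 = 625sum_{k≥2} |x_k|^2 ≤ 625||x||^2, with equality on {x : x_1 = 0}, so ||T|| = 25. For any lambda with |lambda| < 25, set r = lambda/25 (|r| < 1); the vector x = (1, r, r^2, ...) is in l^2 and satisfies T x = 25(r, r^2, ...) = lambda x, so lambda is an eigenvalue. On the boundary |lambda| = 25 the geometric series diverges, so no l^2 eigenvector exists, but these lambda lie in the approximate point spectrum. Hence sigma(T) is the closed disk of radius 25 and sigma_p(T) is the open disk.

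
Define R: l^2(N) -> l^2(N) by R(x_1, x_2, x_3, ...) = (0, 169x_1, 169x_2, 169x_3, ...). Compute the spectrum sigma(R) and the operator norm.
sigma(R) = closed disk {z in C : |z| ≤ 169}; ||R|| = 169

Note R = 169·U where U is the unit right shift (U x)_k = x_{k-1} (with x_0 := 0); so ||R|| = 169||U|| and sigma(R) = 169·sigma(U). ||R x||^2 = sum_{k≥1} |169x_k|^2 = 28561||x||^2, so ||R|| = 169 and sigma(R) ⊂ {|z| ≤ 169}. For any |lambda| < 169, the equation (R - lambda I) x = 0 forces x_1 = 0, then 169x_k = lambda x_{k+1} ⇒ x = 0, so R has no eigenvalues. But (R - lambda I) is not surjective for |lambda| < 169: solving (R - lambda I) x = e_1 would require x_n proportional to (lambda/169)^(-n), which is not in l^2. So every |lambda| < 169 lies in the residual spectrum. The boundary |lambda| = 169 is in the approximate point spectrum (the spectrum is closed). Hence sigma(R) is the closed disk of radius 169.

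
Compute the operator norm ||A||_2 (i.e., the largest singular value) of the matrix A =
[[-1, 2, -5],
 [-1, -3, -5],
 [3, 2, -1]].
||A||_2 ≈ 7.2582 (= sqrt(largest eigenvalue of A^T A))

||A||_2 = sigma_max(A) = sqrt(lambda_max(A^T A)). Form the symmetric matrix M = A^T A =
[[11, 7, 7],
 [7, 17, 3],
 [7, 3, 51]].
Its characteristic polynomial (trace, sum of principal 2x2 minors, determinant of M give the coefficients) is
  p(λ) = det(λ I - M) = λ^3 - 79λ^2 + 1508λ - 6400.
No integer candidate from the rational root theorem (±divisors of 6400) is a root, so the roots are irrational. The cubic discriminant is Δ = 471567376 > 0, so there are three distinct real roots. p(5) = -710 and p(6) = 20 have opposite signs, so a root lies in (5, 6); Newton's method refines it to λ ≈ 5.9701. p(20) = 160 and p(21) = -310 have opposite signs, so a root lies in (20, 21); Newton's method refines it to λ ≈ 20.349. p(52) = -992 and p(53) = 490 have opposite signs, so a root lies in (52, 53); Newton's method refines it to λ ≈ 52.6809. Check (Vieta): the three roots sum to 79, matching tr M = 79.
So the eigenvalues of A^T A are ≈ 5.9701, 20.349, 52.6809 (all ≥ 0, as they must be for A^T A). The largest is λ_max ≈ 52.6809, hence ||A||_2 = sqrt(λ_max) ≈ 7.2582.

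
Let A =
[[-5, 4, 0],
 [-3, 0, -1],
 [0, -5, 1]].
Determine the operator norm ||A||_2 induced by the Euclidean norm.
||A||_2 ≈ 7.6415 (= sqrt(largest eigenvalue of A^T A))

||A||_2 = sigma_max(A) = sqrt(lambda_max(A^T A)). Form the symmetric matrix M = A^T A =
[[34, -20, 3],
 [-20, 41, -5],
 [3, -5, 2]].
Its characteristic polynomial (trace, sum of principal 2x2 minors, determinant of M give the coefficients) is
  p(λ) = det(λ I - M) = λ^3 - 77λ^2 + 1110λ - 1369.
No integer candidate from the rational root theorem (±divisors of 1369) is a root, so the roots are irrational. The cubic discriminant is Δ = 1390171585 > 0, so there are three distinct real roots. p(1) = -335 and p(2) = 551 have opposite signs, so a root lies in (1, 2); Newton's method refines it to λ ≈ 1.3592. p(17) = 161 and p(18) = -505 have opposite signs, so a root lies in (17, 18); Newton's method refines it to λ ≈ 17.2487. p(58) = -905 and p(59) = 1463 have opposite signs, so a root lies in (58, 59); Newton's method refines it to λ ≈ 58.3921. Check (Vieta): the three roots sum to 77, matching tr M = 77.
So the eigenvalues of A^T A are ≈ 1.3592, 17.2487, 58.3921 (all ≥ 0, as they must be for A^T A). The largest is λ_max ≈ 58.3921, hence ||A||_2 = sqrt(λ_max) ≈ 7.6415.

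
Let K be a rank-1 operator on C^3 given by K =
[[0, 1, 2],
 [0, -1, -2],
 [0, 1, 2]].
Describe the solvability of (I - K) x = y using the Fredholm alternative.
(I - K) is singular (det(I - K) = 0, i.e. 1 ∈ sigma(K)). (I - K) x = y is solvable iff y ⊥ ker((I - K)^*) = span{(0, 1, 2)}, i.e. iff y_2 + 2y_3 = 0. When solvable, the solutions are x = y + c·(1, -1, 1), c arbitrary (ker(I - K) = span{(1, -1, 1)}, dimension 1).

K has rank 1, so it is an outer product K = u v^T: every row of K is a multiple of one row vector. Reading off the entries, u = (1, -1, 1) and v = (0, 1, 2) (row i of K equals u_i·v^T). A rank-one matrix u v^T satisfies K u = u (v·u) and kills the (2)-dimensional subspace v^⊥, so its characteristic polynomial is lambda^2 (lambda - v·u) with v·u = tr K = 1. Hence the eigenvalues of I - K are 1 (multiplicity 2) and 1 - (1) = 0, so det(I - K) = 0. (Direct check: I - K =
[[1, -1, -2],
 [0, 2, 2],
 [0, -1, -1]]
has determinant 0.) So 1 is an eigenvalue of K and (I - K) is not invertible. The finite-dimensional Fredholm alternative says: either (I - K) is invertible, or ker(I - K) ≠ {0} and then range(I - K) = ker((I - K)^*)^⊥, with dim ker(I - K) = dim ker((I - K)^*). We are in the second case, so we need both kernels. Kernel of I - K: (I - K) u = u - u (v·u) = u - u = 0, so ker(I - K) = span{u} = span{(1, -1, 1)} (it is exactly 1-dimensional because rank(I - K) = 2). Kernel of the adjoint: K is real, so (I - K)^* = I - K^T = I - v u^T, and (I - v u^T) v = v - v (u·v) = 0; hence ker((I - K)^*) = span{v} = span{(0, 1, 2)}. Therefore (I - K) x = y is solvable iff <y, v> = 0, i.e. iff y_2 + 2y_3 = 0. When this holds, K y = u (v·y) = 0, so (I - K) y = y and x = y is a particular solution; the full solution set is the line x = y + c·u = y + c·(1, -1, 1), c ∈ C.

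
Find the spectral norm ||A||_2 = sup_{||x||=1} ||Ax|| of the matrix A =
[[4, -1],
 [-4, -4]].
||A||_2 = sqrt((49 + sqrt(801))/2) ≈ 6.217 (= sqrt(largest eigenvalue of A^T A))

||A||_2 = sigma_max(A) = sqrt(lambda_max(A^T A)). Form the symmetric matrix M = A^T A =
[[32, 12],
 [12, 17]].
Its characteristic polynomial (trace, determinant of M give the coefficients) is
  p(λ) = det(λ I - M) = λ^2 - 49λ + 400.
For λ^2 - 49λ + 400 the discriminant is 801. It is nonnegative but not a perfect square, so the roots are real and irrational: λ = (49 ± sqrt(801))/2 ≈ 38.651, 10.349.
So the eigenvalues of A^T A are ≈ 10.349, 38.651 (all ≥ 0, as they must be for A^T A). The largest is λ_max = (49 + sqrt(801))/2 ≈ 38.651, hence ||A||_2 = sqrt(λ_max) = sqrt((49 + sqrt(801))/2) ≈ 6.217.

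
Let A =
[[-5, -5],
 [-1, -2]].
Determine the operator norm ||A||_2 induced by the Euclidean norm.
||A||_2 = sqrt((55 + sqrt(2925))/2) ≈ 7.3852 (= sqrt(largest eigenvalue of A^T A))

||A||_2 = sigma_max(A) = sqrt(lambda_max(A^T A)). Form the symmetric matrix M = A^T A =
[[26, 27],
 [27, 29]].
Its characteristic polynomial (trace, determinant of M give the coefficients) is
  p(λ) = det(λ I - M) = λ^2 - 55λ + 25.
For λ^2 - 55λ + 25 the discriminant is 2925. It is nonnegative but not a perfect square, so the roots are real and irrational: λ = (55 ± sqrt(2925))/2 ≈ 54.5416, 0.4584.
So the eigenvalues of A^T A are ≈ 0.4584, 54.5416 (all ≥ 0, as they must be for A^T A). The largest is λ_max = (55 + sqrt(2925))/2 ≈ 54.5416, hence ||A||_2 = sqrt(λ_max) = sqrt((55 + sqrt(2925))/2) ≈ 7.3852.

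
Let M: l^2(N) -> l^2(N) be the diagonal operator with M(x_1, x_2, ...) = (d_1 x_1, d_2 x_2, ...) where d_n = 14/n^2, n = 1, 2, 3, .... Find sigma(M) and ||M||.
sigma(M) = {14/n^2 : n ≥ 1} ∪ {0}; ||M|| = 14

A bounded diagonal operator on l^2 with diagonal entries d_n has spectrum equal to the closure of {d_n : n ≥ 1}: every d_n is an eigenvalue (with eigenvector e_n), so {d_n} ⊂ sigma(M); the spectrum is closed, so its closure is too; and for lambda not in the closure, (M - lambda I) has bounded inverse (the diagonal entries 1/(d_n - lambda) are bounded). For our sequence d_n = 14/n^2, n = 1, 2, 3, ...:
  - {d_n} = {14/n^2 : n ≥ 1}; the only limit point is 0
  - closure = {14/n^2 : n ≥ 1} ∪ {0}
For the norm: a diagonal operator has ||M|| = sup_n |d_n|. Here d_n = 14/n^2 is positive and decreasing, so sup_n |d_n| = d_1 = 14. So ||M|| = 14.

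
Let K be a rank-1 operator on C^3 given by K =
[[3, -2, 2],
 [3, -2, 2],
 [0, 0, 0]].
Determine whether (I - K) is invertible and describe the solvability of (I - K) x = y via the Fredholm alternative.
(I - K) is singular (det(I - K) = 0, i.e. 1 ∈ sigma(K)). (I - K) x = y is solvable iff y ⊥ ker((I - K)^*) = span{(3, -2, 2)}, i.e. iff 3y_1 - 2y_2 + 2y_3 = 0. When solvable, the solutions are x = y + c·(1, 1, 0), c arbitrary (ker(I - K) = span{(1, 1, 0)}, dimension 1).

K has rank 1, so it is an outer product K = u v^T: every row of K is a multiple of one row vector. Reading off the entries, u = (1, 1, 0) and v = (3, -2, 2) (row i of K equals u_i·v^T). A rank-one matrix u v^T satisfies K u = u (v·u) and kills the (2)-dimensional subspace v^⊥, so its characteristic polynomial is lambda^2 (lambda - v·u) with v·u = tr K = 1. Hence the eigenvalues of I - K are 1 (multiplicity 2) and 1 - (1) = 0, so det(I - K) = 0. (Direct check: I - K =
[[-2, 2, -2],
 [-3, 3, -2],
 [0, 0, 1]]
has determinant 0.) So 1 is an eigenvalue of K and (I - K) is not invertible. The finite-dimensional Fredholm alternative says: either (I - K) is invertible, or ker(I - K) ≠ {0} and then range(I - K) = ker((I - K)^*)^⊥, with dim ker(I - K) = dim ker((I - K)^*). We are in the second case, so we need both kernels. Kernel of I - K: (I - K) u = u - u (v·u) = u - u = 0, so ker(I - K) = span{u} = span{(1, 1, 0)} (it is exactly 1-dimensional because rank(I - K) = 2). Kernel of the adjoint: K is real, so (I - K)^* = I - K^T = I - v u^T, and (I - v u^T) v = v - v (u·v) = 0; hence ker((I - K)^*) = span{v} = span{(3, -2, 2)}. Therefore (I - K) x = y is solvable iff <y, v> = 0, i.e. iff 3y_1 - 2y_2 + 2y_3 = 0. When this holds, K y = u (v·y) = 0, so (I - K) y = y and x = y is a particular solution; the full solution set is the line x = y + c·u = y + c·(1, 1, 0), c ∈ C.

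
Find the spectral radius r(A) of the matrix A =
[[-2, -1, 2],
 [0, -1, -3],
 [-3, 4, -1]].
r(A) ≈ 4.3617

The eigenvalues of A are the roots of its characteristic polynomial. With M = A (coefficients from the trace, the sum of principal 2x2 minors, and det A):
  p(λ) = det(λ I - M) = λ^3 + 4λ^2 + 23λ + 41.
No integer candidate from the rational root theorem (±divisors of 41) is a root, so the roots are irrational. The cubic discriminant is Δ = -28191 < 0, so there is one real root and a complex-conjugate pair. p(-3) = -19 and p(-2) = 3 have opposite signs, so a root lies in (-3, -2); Newton's method refines it to λ ≈ -2.1552. Dividing out (λ - (-2.1552)) leaves approximately λ^2 + 1.8448λ + 19.0241. For λ^2 + 1.8448λ + 19.0241 the discriminant is -72.6929. It is negative, so the remaining roots are the complex-conjugate pair λ ≈ -0.9224 ± 4.263i. Their product equals the constant term, so |λ|^2 ≈ 19.0241 and |λ| ≈ 4.3617.
Thus the eigenvalues (to 4 decimals) are -2.1552 (modulus 2.1552); -0.9224 ± 4.263i (modulus 4.3617). The spectral radius is the largest modulus: r(A) ≈ 4.3617. (Cross-check: r(A) ≤ ||A||_2 ≈ 5.1057; equality holds whenever A is normal, though it can also hold for some non-normal A.)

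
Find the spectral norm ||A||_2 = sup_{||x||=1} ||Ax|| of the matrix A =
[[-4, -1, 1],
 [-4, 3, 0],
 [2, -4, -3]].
||A||_2 ≈ 7.2633 (= sqrt(largest eigenvalue of A^T A))

||A||_2 = sigma_max(A) = sqrt(lambda_max(A^T A)). Form the symmetric matrix M = A^T A =
[[36, -16, -10],
 [-16, 26, 11],
 [-10, 11, 10]].
Its characteristic polynomial (trace, sum of principal 2x2 minors, determinant of M give the coefficients) is
  p(λ) = det(λ I - M) = λ^3 - 72λ^2 + 1079λ - 3364.
No integer candidate from the rational root theorem (±divisors of 3364) is a root, so the roots are irrational. The cubic discriminant is Δ = 386754484 > 0, so there are three distinct real roots. p(4) = -136 and p(5) = 356 have opposite signs, so a root lies in (4, 5); Newton's method refines it to λ ≈ 4.2538. p(14) = 374 and p(15) = -4 have opposite signs, so a root lies in (14, 15); Newton's method refines it to λ ≈ 14.9901. p(52) = -1336 and p(53) = 452 have opposite signs, so a root lies in (52, 53); Newton's method refines it to λ ≈ 52.756. Check (Vieta): the three roots sum to 72, matching tr M = 72.
So the eigenvalues of A^T A are ≈ 4.2538, 14.9901, 52.756 (all ≥ 0, as they must be for A^T A). The largest is λ_max ≈ 52.756, hence ||A||_2 = sqrt(λ_max) ≈ 7.2633.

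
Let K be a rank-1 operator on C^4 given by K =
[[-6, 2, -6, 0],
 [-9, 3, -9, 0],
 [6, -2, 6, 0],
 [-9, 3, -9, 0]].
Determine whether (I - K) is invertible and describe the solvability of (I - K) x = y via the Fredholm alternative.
(I - K) is invertible (det(I - K) = -2 ≠ 0), so for every y in C^4 the equation (I - K) x = y has a unique solution.

K has rank 1, so it is an outer product K = u v^T: every row of K is a multiple of one row vector. Reading off the entries, u = (2, 3, -2, 3) and v = (-3, 1, -3, 0) (row i of K equals u_i·v^T). A rank-one matrix u v^T satisfies K u = u (v·u) and kills the (3)-dimensional subspace v^⊥, so its characteristic polynomial is lambda^3 (lambda - v·u) with v·u = tr K = 3. Hence the eigenvalues of I - K are 1 (multiplicity 3) and 1 - (3) = -2, so det(I - K) = -2. (Direct check: I - K =
[[7, -2, 6, 0],
 [9, -2, 9, 0],
 [-6, 2, -5, 0],
 [9, -3, 9, 1]]
has determinant -2.) The finite-dimensional Fredholm alternative says: either (I - K) is invertible, or ker(I - K) ≠ {0} and then range(I - K) = ker((I - K)^*)^⊥, with dim ker(I - K) = dim ker((I - K)^*). Since det(I - K) ≠ 0, 1 is not an eigenvalue of K and ker(I - K) = {0}, so we are in the first case: for every y there is a unique x = (I - K)^(-1) y. Explicitly, by the Sherman–Morrison formula, (I - u v^T)^(-1) = I + u v^T/(1 - v·u), i.e. (I - K)^(-1) = I + K/(-2).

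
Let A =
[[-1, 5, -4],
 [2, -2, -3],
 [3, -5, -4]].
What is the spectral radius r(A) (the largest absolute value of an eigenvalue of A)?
r(A) = (5 + sqrt(61))/2 ≈ 6.4051

The eigenvalues of A are the roots of its characteristic polynomial. With M = A (coefficients from the trace, the sum of principal 2x2 minors, and det A):
  p(λ) = det(λ I - M) = λ^3 + 7λ^2 + λ - 18.
By the rational root theorem any rational root is an integer divisor of 18. Testing λ = -2: p(-2) = -8 + 28 - 2 - 18 = 0, so λ = -2 is a root. Dividing out (λ + 2) leaves p(λ) = (λ + 2)(λ^2 + 5λ - 9). For λ^2 + 5λ - 9 the discriminant is 61. It is nonnegative but not a perfect square, so the roots are real and irrational: λ = (-5 ± sqrt(61))/2 ≈ 1.4051, -6.4051.
Thus the eigenvalues (to 4 decimals) are 1.4051 (modulus 1.4051); -6.4051 (modulus 6.4051); -2 (modulus 2). The spectral radius is the largest modulus: r(A) = (5 + sqrt(61))/2 ≈ 6.4051. (Cross-check: r(A) ≤ ||A||_2 ≈ 8.364; equality holds whenever A is normal, though it can also hold for some non-normal A.)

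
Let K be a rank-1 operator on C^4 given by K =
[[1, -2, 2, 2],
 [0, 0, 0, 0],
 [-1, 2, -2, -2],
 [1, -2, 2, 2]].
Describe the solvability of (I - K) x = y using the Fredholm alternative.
(I - K) is singular (det(I - K) = 0, i.e. 1 ∈ sigma(K)). (I - K) x = y is solvable iff y ⊥ ker((I - K)^*) = span{(1, -2, 2, 2)}, i.e. iff y_1 - 2y_2 + 2y_3 + 2y_4 = 0. When solvable, the solutions are x = y + c·(1, 0, -1, 1), c arbitrary (ker(I - K) = span{(1, 0, -1, 1)}, dimension 1).

K has rank 1, so it is an outer product K = u v^T: every row of K is a multiple of one row vector. Reading off the entries, u = (1, 0, -1, 1) and v = (1, -2, 2, 2) (row i of K equals u_i·v^T). A rank-one matrix u v^T satisfies K u = u (v·u) and kills the (3)-dimensional subspace v^⊥, so its characteristic polynomial is lambda^3 (lambda - v·u) with v·u = tr K = 1. Hence the eigenvalues of I - K are 1 (multiplicity 3) and 1 - (1) = 0, so det(I - K) = 0. (Direct check: I - K =
[[0, 2, -2, -2],
 [0, 1, 0, 0],
 [1, -2, 3, 2],
 [-1, 2, -2, -1]]
has determinant 0.) So 1 is an eigenvalue of K and (I - K) is not invertible. The finite-dimensional Fredholm alternative says: either (I - K) is invertible, or ker(I - K) ≠ {0} and then range(I - K) = ker((I - K)^*)^⊥, with dim ker(I - K) = dim ker((I - K)^*). We are in the second case, so we need both kernels. Kernel of I - K: (I - K) u = u - u (v·u) = u - u = 0, so ker(I - K) = span{u} = span{(1, 0, -1, 1)} (it is exactly 1-dimensional because rank(I - K) = 3). Kernel of the adjoint: K is real, so (I - K)^* = I - K^T = I - v u^T, and (I - v u^T) v = v - v (u·v) = 0; hence ker((I - K)^*) = span{v} = span{(1, -2, 2, 2)}. Therefore (I - K) x = y is solvable iff <y, v> = 0, i.e. iff y_1 - 2y_2 + 2y_3 + 2y_4 = 0. When this holds, K y = u (v·y) = 0, so (I - K) y = y and x = y is a particular solution; the full solution set is the line x = y + c·u = y + c·(1, 0, -1, 1), c ∈ C.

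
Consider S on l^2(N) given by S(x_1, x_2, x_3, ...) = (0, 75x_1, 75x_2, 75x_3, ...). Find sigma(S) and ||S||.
sigma(S) = closed disk {z in C : |z| ≤ 75}; ||S|| = 75

Note S = 75·U where U is the unit right shift (U x)_k = x_{k-1} (with x_0 := 0); so ||S|| = 75||U|| and sigma(S) = 75·sigma(U). ||S x||^2 = sum_{k≥1} |75x_k|^2 = 5625||x||^2, so ||S|| = 75 and sigma(S) ⊂ {|z| ≤ 75}. For any |lambda| < 75, the equation (S - lambda I) x = 0 forces x_1 = 0, then 75x_k = lambda x_{k+1} ⇒ x = 0, so S has no eigenvalues. But (S - lambda I) is not surjective for |lambda| < 75: solving (S - lambda I) x = e_1 would require x_n proportional to (lambda/75)^(-n), which is not in l^2. So every |lambda| < 75 lies in the residual spectrum. The boundary |lambda| = 75 is in the approximate point spectrum (the spectrum is closed). Hence sigma(S) is the closed disk of radius 75.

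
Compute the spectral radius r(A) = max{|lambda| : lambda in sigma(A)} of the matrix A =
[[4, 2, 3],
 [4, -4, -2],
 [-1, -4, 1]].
r(A) ≈ 6.3479

The eigenvalues of A are the roots of its characteristic polynomial. With M = A (coefficients from the trace, the sum of principal 2x2 minors, and det A):
  p(λ) = det(λ I - M) = λ^3 - λ^2 - 29λ + 112.
No integer candidate from the rational root theorem (±divisors of 112) is a root, so the roots are irrational. The cubic discriminant is Δ = -181379 < 0, so there is one real root and a complex-conjugate pair. p(-7) = -77 and p(-6) = 34 have opposite signs, so a root lies in (-7, -6); Newton's method refines it to λ ≈ -6.3479. Dividing out (λ - (-6.3479)) leaves approximately λ^2 - 7.3479λ + 17.6436. For λ^2 - 7.3479λ + 17.6436 the discriminant is -16.583. It is negative, so the remaining roots are the complex-conjugate pair λ ≈ 3.6739 ± 2.0361i. Their product equals the constant term, so |λ|^2 ≈ 17.6436 and |λ| ≈ 4.2004.
Thus the eigenvalues (to 4 decimals) are -6.3479 (modulus 6.3479); 3.6739 ± 2.0361i (modulus 4.2004). The spectral radius is the largest modulus: r(A) ≈ 6.3479. (Cross-check: r(A) ≤ ||A||_2 ≈ 6.3902; equality holds whenever A is normal, though it can also hold for some non-normal A.)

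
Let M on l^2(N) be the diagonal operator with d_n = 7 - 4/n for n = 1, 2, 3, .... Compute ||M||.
||M|| = 7

For a diagonal operator on l^2 with entries d_n, ||M|| = sup_n |d_n|. Here d_1 = 3, d_2 = 5, ..., and d_n = 7 - 4/n increases monotonically toward 7. All terms lie in [3, 7), so |d_n| = d_n and the supremum is the limit 7, which is not attained by any individual d_n. Hence ||M|| = 7.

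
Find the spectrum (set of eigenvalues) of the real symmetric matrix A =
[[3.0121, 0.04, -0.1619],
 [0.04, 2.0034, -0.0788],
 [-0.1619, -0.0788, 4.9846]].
sigma(A) ≈ {2, 3, 5}

A is real symmetric, so its spectrum consists of real eigenvalues. Expanding the characteristic polynomial of the displayed matrix gives
  det(λ I - A) = p(λ) = λ^3 + (-10)λ^2 + (31)λ + (-30.0011).
Solving p(λ) = 0 yields eigenvalues ≈ 2, 3, 5. (A is shown rounded to 4 decimals, so these recover the underlying integer eigenvalues to within that precision.)
Verification: the trace of A = 10 equals the sum of eigenvalues 10, and det(A) ≈ 30.0011 matches the eigenvalue product 30.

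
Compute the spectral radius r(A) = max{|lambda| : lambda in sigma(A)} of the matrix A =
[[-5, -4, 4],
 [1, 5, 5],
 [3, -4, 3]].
r(A) ≈ 6.8453

The eigenvalues of A are the roots of its characteristic polynomial. With M = A (coefficients from the trace, the sum of principal 2x2 minors, and det A):
  p(λ) = det(λ I - M) = λ^3 - 3λ^2 - 13λ + 299.
No integer candidate from the rational root theorem (±divisors of 299) is a root, so the roots are irrational. The cubic discriminant is Δ = -2161328 < 0, so there is one real root and a complex-conjugate pair. p(-7) = -100 and p(-6) = 53 have opposite signs, so a root lies in (-7, -6); Newton's method refines it to λ ≈ -6.3809. Dividing out (λ - (-6.3809)) leaves approximately λ^2 - 9.3809λ + 46.8586. For λ^2 - 9.3809λ + 46.8586 the discriminant is -99.4331. It is negative, so the remaining roots are the complex-conjugate pair λ ≈ 4.6905 ± 4.9858i. Their product equals the constant term, so |λ|^2 ≈ 46.8586 and |λ| ≈ 6.8453.
Thus the eigenvalues (to 4 decimals) are -6.3809 (modulus 6.3809); 4.6905 ± 4.9858i (modulus 6.8453). The spectral radius is the largest modulus: r(A) ≈ 6.8453. (Cross-check: r(A) ≤ ||A||_2 ≈ 8.0582; equality holds whenever A is normal, though it can also hold for some non-normal A.)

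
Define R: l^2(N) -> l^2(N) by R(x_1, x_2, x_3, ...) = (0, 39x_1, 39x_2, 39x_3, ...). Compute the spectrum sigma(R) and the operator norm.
sigma(R) = closed disk {z in C : |z| ≤ 39}; ||R|| = 39

Note R = 39·U where U is the unit right shift (U x)_k = x_{k-1} (with x_0 := 0); so ||R|| = 39||U|| and sigma(R) = 39·sigma(U). ||R x||^2 = sum_{k≥1} |39x_k|^2 = 1521||x||^2, so ||R|| = 39 and sigma(R) ⊂ {|z| ≤ 39}. For any |lambda| < 39, the equation (R - lambda I) x = 0 forces x_1 = 0, then 39x_k = lambda x_{k+1} ⇒ x = 0, so R has no eigenvalues. But (R - lambda I) is not surjective for |lambda| < 39: solving (R - lambda I) x = e_1 would require x_n proportional to (lambda/39)^(-n), which is not in l^2. So every |lambda| < 39 lies in the residual spectrum. The boundary |lambda| = 39 is in the approximate point spectrum (the spectrum is closed). Hence sigma(R) is the closed disk of radius 39.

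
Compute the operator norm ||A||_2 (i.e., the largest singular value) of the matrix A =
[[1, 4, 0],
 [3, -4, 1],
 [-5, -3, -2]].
||A||_2 ≈ 6.9072 (= sqrt(largest eigenvalue of A^T A))

||A||_2 = sigma_max(A) = sqrt(lambda_max(A^T A)). Form the symmetric matrix M = A^T A =
[[35, 7, 13],
 [7, 41, 2],
 [13, 2, 5]].
Its characteristic polynomial (trace, sum of principal 2x2 minors, determinant of M give the coefficients) is
  p(λ) = det(λ I - M) = λ^3 - 81λ^2 + 1593λ - 225.
No integer candidate from the rational root theorem (±divisors of 225) is a root, so the roots are irrational. The cubic discriminant is Δ = 522535536 > 0, so there are three distinct real roots. p(0) = -225 and p(1) = 1288 have opposite signs, so a root lies in (0, 1); Newton's method refines it to λ ≈ 0.1423. p(33) = 72 and p(34) = -395 have opposite signs, so a root lies in (33, 34); Newton's method refines it to λ ≈ 33.149. p(47) = -460 and p(48) = 207 have opposite signs, so a root lies in (47, 48); Newton's method refines it to λ ≈ 47.7088. Check (Vieta): the three roots sum to 81, matching tr M = 81.
So the eigenvalues of A^T A are ≈ 0.1423, 33.149, 47.7088 (all ≥ 0, as they must be for A^T A). The largest is λ_max ≈ 47.7088, hence ||A||_2 = sqrt(λ_max) ≈ 6.9072.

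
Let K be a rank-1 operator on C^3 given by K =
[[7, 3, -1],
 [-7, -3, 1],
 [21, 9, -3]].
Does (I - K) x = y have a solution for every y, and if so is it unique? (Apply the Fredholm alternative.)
(I - K) is singular (det(I - K) = 0, i.e. 1 ∈ sigma(K)). (I - K) x = y is solvable iff y ⊥ ker((I - K)^*) = span{(7, 3, -1)}, i.e. iff 7y_1 + 3y_2 - y_3 = 0. When solvable, the solutions are x = y + c·(1, -1, 3), c arbitrary (ker(I - K) = span{(1, -1, 3)}, dimension 1).

K has rank 1, so it is an outer product K = u v^T: every row of K is a multiple of one row vector. Reading off the entries, u = (1, -1, 3) and v = (7, 3, -1) (row i of K equals u_i·v^T). A rank-one matrix u v^T satisfies K u = u (v·u) and kills the (2)-dimensional subspace v^⊥, so its characteristic polynomial is lambda^2 (lambda - v·u) with v·u = tr K = 1. Hence the eigenvalues of I - K are 1 (multiplicity 2) and 1 - (1) = 0, so det(I - K) = 0. (Direct check: I - K =
[[-6, -3, 1],
 [7, 4, -1],
 [-21, -9, 4]]
has determinant 0.) So 1 is an eigenvalue of K and (I - K) is not invertible. The finite-dimensional Fredholm alternative says: either (I - K) is invertible, or ker(I - K) ≠ {0} and then range(I - K) = ker((I - K)^*)^⊥, with dim ker(I - K) = dim ker((I - K)^*). We are in the second case, so we need both kernels. Kernel of I - K: (I - K) u = u - u (v·u) = u - u = 0, so ker(I - K) = span{u} = span{(1, -1, 3)} (it is exactly 1-dimensional because rank(I - K) = 2). Kernel of the adjoint: K is real, so (I - K)^* = I - K^T = I - v u^T, and (I - v u^T) v = v - v (u·v) = 0; hence ker((I - K)^*) = span{v} = span{(7, 3, -1)}. Therefore (I - K) x = y is solvable iff <y, v> = 0, i.e. iff 7y_1 + 3y_2 - y_3 = 0. When this holds, K y = u (v·y) = 0, so (I - K) y = y and x = y is a particular solution; the full solution set is the line x = y + c·u = y + c·(1, -1, 3), c ∈ C.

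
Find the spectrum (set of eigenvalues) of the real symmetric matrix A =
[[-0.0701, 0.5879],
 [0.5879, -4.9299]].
sigma(A) ≈ {-5, 0}

A is real symmetric, so its spectrum consists of real eigenvalues. Expanding the characteristic polynomial of the displayed matrix gives
  det(λ I - A) = p(λ) = λ^2 + (5)λ + (0).
Solving p(λ) = 0 yields eigenvalues ≈ -5, 0. (A is shown rounded to 4 decimals, so these recover the underlying integer eigenvalues to within that precision.)
Verification: the trace of A = -5 equals the sum of eigenvalues -5, and det(A) ≈ -0.0000 matches the eigenvalue product 0.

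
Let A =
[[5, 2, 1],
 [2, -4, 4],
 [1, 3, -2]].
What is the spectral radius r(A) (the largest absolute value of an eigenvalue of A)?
r(A) ≈ 6.693

The eigenvalues of A are the roots of its characteristic polynomial. With M = A (coefficients from the trace, the sum of principal 2x2 minors, and det A):
  p(λ) = det(λ I - M) = λ^3 + λ^2 - 39λ - 6.
No integer candidate from the rational root theorem (±divisors of 6) is a root, so the roots are irrational. The cubic discriminant is Δ = 242061 > 0, so there are three distinct real roots. p(-7) = -27 and p(-6) = 48 have opposite signs, so a root lies in (-7, -6); Newton's method refines it to λ ≈ -6.693. p(-1) = 33 and p(0) = -6 have opposite signs, so a root lies in (-1, 0); Newton's method refines it to λ ≈ -0.1533. p(5) = -51 and p(6) = 12 have opposite signs, so a root lies in (5, 6); Newton's method refines it to λ ≈ 5.8464. Check (Vieta): the three roots sum to -1, matching tr M = -1.
Thus the eigenvalues (to 4 decimals) are -6.693 (modulus 6.693); -0.1533 (modulus 0.1533); 5.8464 (modulus 5.8464). The spectral radius is the largest modulus: r(A) ≈ 6.693. (Cross-check: r(A) ≤ ||A||_2 ≈ 6.7931; equality holds whenever A is normal, though it can also hold for some non-normal A.)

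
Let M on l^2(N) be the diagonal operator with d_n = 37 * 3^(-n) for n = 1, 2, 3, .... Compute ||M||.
||M|| = 37/3 (attained at n = 1)

For M diagonal, ||M|| = sup_n |d_n|. The sequence d_n = 37 * 3^(-n) is positive and strictly decreasing (ratio 3^(-1) < 1), so the supremum is d_1 = 37/3. Hence ||M|| = 37/3.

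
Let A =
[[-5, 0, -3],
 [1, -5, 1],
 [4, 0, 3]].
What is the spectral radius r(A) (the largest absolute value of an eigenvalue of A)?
r(A) = 5

The eigenvalues of A are the roots of its characteristic polynomial. With M = A (coefficients from the trace, the sum of principal 2x2 minors, and det A):
  p(λ) = det(λ I - M) = λ^3 + 7λ^2 + 7λ - 15.
By the rational root theorem any rational root is an integer divisor of 15. Testing λ = -5: p(-5) = -125 + 175 - 35 - 15 = 0, so λ = -5 is a root. Dividing out (λ + 5) leaves p(λ) = (λ + 5)(λ^2 + 2λ - 3). For λ^2 + 2λ - 3 the discriminant is 16. It is a perfect square (4^2), so the roots are rational: λ = (-2 ± 4)/2 = 1, -3.
Thus the eigenvalues (to 4 decimals) are 1 (modulus 1); -3 (modulus 3); -5 (modulus 5). The spectral radius is the largest modulus: r(A) = 5. (Cross-check: r(A) ≤ ||A||_2 ≈ 7.8784; equality holds whenever A is normal, though it can also hold for some non-normal A.)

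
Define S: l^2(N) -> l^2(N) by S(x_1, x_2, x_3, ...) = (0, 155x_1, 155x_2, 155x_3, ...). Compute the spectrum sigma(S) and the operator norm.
sigma(S) = closed disk {z in C : |z| ≤ 155}; ||S|| = 155

Note S = 155·U where U is the unit right shift (U x)_k = x_{k-1} (with x_0 := 0); so ||S|| = 155||U|| and sigma(S) = 155·sigma(U). ||S x||^2 = sum_{k≥1} |155x_k|^2 = 24025||x||^2, so ||S|| = 155 and sigma(S) ⊂ {|z| ≤ 155}. For any |lambda| < 155, the equation (S - lambda I) x = 0 forces x_1 = 0, then 155x_k = lambda x_{k+1} ⇒ x = 0, so S has no eigenvalues. But (S - lambda I) is not surjective for |lambda| < 155: solving (S - lambda I) x = e_1 would require x_n proportional to (lambda/155)^(-n), which is not in l^2. So every |lambda| < 155 lies in the residual spectrum. The boundary |lambda| = 155 is in the approximate point spectrum (the spectrum is closed). Hence sigma(S) is the closed disk of radius 155.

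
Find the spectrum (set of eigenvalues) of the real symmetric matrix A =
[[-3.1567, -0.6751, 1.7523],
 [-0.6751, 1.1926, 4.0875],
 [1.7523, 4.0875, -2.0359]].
sigma(A) ≈ {-6, -2, 4}

A is real symmetric, so its spectrum consists of real eigenvalues. Expanding the characteristic polynomial of the displayed matrix gives
  det(λ I - A) = p(λ) = λ^3 + (4)λ^2 + (-20)λ + (-48).
Solving p(λ) = 0 yields eigenvalues ≈ -6, -2, 4. (A is shown rounded to 4 decimals, so these recover the underlying integer eigenvalues to within that precision.)
Verification: the trace of A = -4 equals the sum of eigenvalues -4, and det(A) ≈ 48.0007 matches the eigenvalue product 48.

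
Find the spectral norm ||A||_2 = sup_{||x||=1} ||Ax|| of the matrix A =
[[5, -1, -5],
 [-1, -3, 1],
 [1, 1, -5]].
||A||_2 ≈ 8.503 (= sqrt(largest eigenvalue of A^T A))

||A||_2 = sigma_max(A) = sqrt(lambda_max(A^T A)). Form the symmetric matrix M = A^T A =
[[27, -1, -31],
 [-1, 11, -3],
 [-31, -3, 51]].
Its characteristic polynomial (trace, sum of principal 2x2 minors, determinant of M give the coefficients) is
  p(λ) = det(λ I - M) = λ^3 - 89λ^2 + 1264λ - 4096.
No integer candidate from the rational root theorem (±divisors of 4096) is a root, so the roots are irrational. The cubic discriminant is Δ = 868307200 > 0, so there are three distinct real roots. p(4) = -400 and p(5) = 124 have opposite signs, so a root lies in (4, 5); Newton's method refines it to λ ≈ 4.7354. p(11) = 370 and p(12) = -16 have opposite signs, so a root lies in (11, 12); Newton's method refines it to λ ≈ 11.9635. p(72) = -1216 and p(73) = 2912 have opposite signs, so a root lies in (72, 73); Newton's method refines it to λ ≈ 72.3011. Check (Vieta): the three roots sum to 89, matching tr M = 89.
So the eigenvalues of A^T A are ≈ 4.7354, 11.9635, 72.3011 (all ≥ 0, as they must be for A^T A). The largest is λ_max ≈ 72.3011, hence ||A||_2 = sqrt(λ_max) ≈ 8.503.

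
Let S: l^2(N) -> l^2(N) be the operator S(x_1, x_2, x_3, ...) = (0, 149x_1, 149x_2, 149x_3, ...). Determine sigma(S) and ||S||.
sigma(S) = closed disk {z in C : |z| ≤ 149}; ||S|| = 149

Note S = 149·U where U is the unit right shift (U x)_k = x_{k-1} (with x_0 := 0); so ||S|| = 149||U|| and sigma(S) = 149·sigma(U). ||S x||^2 = sum_{k≥1} |149x_k|^2 = 22201||x||^2, so ||S|| = 149 and sigma(S) ⊂ {|z| ≤ 149}. For any |lambda| < 149, the equation (S - lambda I) x = 0 forces x_1 = 0, then 149x_k = lambda x_{k+1} ⇒ x = 0, so S has no eigenvalues. But (S - lambda I) is not surjective for |lambda| < 149: solving (S - lambda I) x = e_1 would require x_n proportional to (lambda/149)^(-n), which is not in l^2. So every |lambda| < 149 lies in the residual spectrum. The boundary |lambda| = 149 is in the approximate point spectrum (the spectrum is closed). Hence sigma(S) is the closed disk of radius 149.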